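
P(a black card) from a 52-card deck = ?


26 black cards in 52 cards
P = 26/52 = 0.5000

P = 0.5000


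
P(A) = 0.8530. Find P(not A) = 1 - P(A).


P(not A) = 1 - 0.8530 = 0.1470

P(not A) = 0.1470


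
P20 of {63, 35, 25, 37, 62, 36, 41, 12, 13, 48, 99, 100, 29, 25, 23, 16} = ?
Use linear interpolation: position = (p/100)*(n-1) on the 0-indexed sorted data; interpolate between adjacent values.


Sorted: 12, 13, 16, 23, 25, 25, 29, 35, 36, 37, 41, 48, 62, 63, 99, 100
n = 16
Index = 20/100 * 15 = 3.0000
Lower = data[3] = 23, Upper = data[4] = 25
P20 = 23 + 0*(2) = 23.0000

P20 = 23.0000


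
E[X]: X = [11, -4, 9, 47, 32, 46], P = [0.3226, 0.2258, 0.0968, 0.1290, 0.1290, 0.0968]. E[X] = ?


E[X] = 11*0.3226 - 4*0.2258 + 9*0.0968 + 47*0.1290 + 32*0.1290 + 46*0.0968
= 3.5486 - 0.9032 + 0.8712 + 6.0630 + 4.1280 + 4.4528
= 18.1604

E[X] = 18.1604


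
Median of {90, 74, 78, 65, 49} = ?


Sorted: 49, 65, 74, 78, 90
n = 5 (odd)
Middle value = 74

Median = 74


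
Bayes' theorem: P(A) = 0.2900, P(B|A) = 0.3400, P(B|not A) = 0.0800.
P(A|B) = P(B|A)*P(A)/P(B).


P(B) = P(B|A)*P(A) + P(B|A')*P(A')
= 0.3400*0.2900 + 0.0800*0.7100
= 0.098600 + 0.056800 = 0.155400
P(A|B) = 0.098600/0.155400 = 0.6345

P(A|B) = 0.6345


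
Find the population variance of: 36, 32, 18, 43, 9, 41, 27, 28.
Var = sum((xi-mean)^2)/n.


Mean = 29.2500
Squared deviations: 45.5625, 7.5625, 126.5625, 189.0625, 410.0625, 138.0625, 5.0625, 1.5625
Sum = 923.5000
Variance = 923.5000/8 = 115.4375

Variance = 115.4375


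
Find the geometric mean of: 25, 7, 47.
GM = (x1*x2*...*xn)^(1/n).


Product = 25 × 7 × 47 = 8225
GM = 8225^(1/3) = 20.1858

GM = 20.1858


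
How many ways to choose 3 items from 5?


C(5,3) = 5!/(3! × 2!)
= 120/(6 × 2)
= 10

C(5,3) = 10


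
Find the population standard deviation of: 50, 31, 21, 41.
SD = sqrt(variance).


Mean = 35.7500
Variance = 117.6875
SD = sqrt(117.6875) = 10.8484

SD = 10.8484


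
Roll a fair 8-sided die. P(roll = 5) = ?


Favorable outcomes (roll = 5): 1
Total outcomes = 8
P = 1/8 = 0.1250

P = 0.1250


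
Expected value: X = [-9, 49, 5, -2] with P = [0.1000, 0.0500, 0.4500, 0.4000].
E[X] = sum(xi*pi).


E[X] = -9*0.1000 + 49*0.0500 + 5*0.4500 - 2*0.4000
= -0.9000 + 2.4500 + 2.2500 - 0.8000
= 3.0000

E[X] = 3.0000


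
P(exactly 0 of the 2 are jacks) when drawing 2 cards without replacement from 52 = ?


Hypergeometric: P(X=0) = C(4,0)·C(48,2) / C(52,2)
= 1 × 1128 / 1326
= 1128/1326 = 0.8507

P = 0.8507


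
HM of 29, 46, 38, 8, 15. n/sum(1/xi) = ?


Sum of reciprocals = 1/29 + 1/46 + 1/38 + 1/8 + 1/15 = 0.274204
HM = 5/0.274204 = 18.2346

HM = 18.2346


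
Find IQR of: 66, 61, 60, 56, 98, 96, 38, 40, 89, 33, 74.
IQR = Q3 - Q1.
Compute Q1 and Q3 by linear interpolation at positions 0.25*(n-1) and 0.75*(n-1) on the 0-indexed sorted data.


Sorted: 33, 38, 40, 56, 60, 61, 66, 74, 89, 96, 98
Q1 (25th %ile) = 48.0000
Q3 (75th %ile) = 81.5000
IQR = 81.5000 - 48.0000 = 33.5000

IQR = 33.5000


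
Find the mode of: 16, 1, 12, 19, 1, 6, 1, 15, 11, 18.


Frequencies: 1:3, 6:1, 11:1, 12:1, 15:1, 16:1, 18:1, 19:1
Max frequency = 3
Mode = 1

Mode = 1


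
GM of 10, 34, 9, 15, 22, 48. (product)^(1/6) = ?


Product = 10 × 34 × 9 × 15 × 22 × 48 = 48470400
GM = 48470400^(1/6) = 19.0947

GM = 19.0947


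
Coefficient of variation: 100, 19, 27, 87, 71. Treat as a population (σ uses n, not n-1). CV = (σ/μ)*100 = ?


Mean = 60.8000
SD = 32.3011
CV = (32.3011/60.8000)*100 = 53.1268%

CV = 53.1268%


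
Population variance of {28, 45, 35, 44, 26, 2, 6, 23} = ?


Mean = 26.1250
Squared deviations: 3.5156, 356.2656, 78.7656, 319.5156, 0.0156, 582.0156, 405.0156, 9.7656
Sum = 1754.8750
Variance = 1754.8750/8 = 219.3594

Variance = 219.3594


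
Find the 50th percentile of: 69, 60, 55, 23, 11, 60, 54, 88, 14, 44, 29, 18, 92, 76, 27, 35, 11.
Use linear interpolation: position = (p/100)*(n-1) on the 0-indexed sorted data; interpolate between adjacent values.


Sorted: 11, 11, 14, 18, 23, 27, 29, 35, 44, 54, 55, 60, 60, 69, 76, 88, 92
n = 17
Index = 50/100 * 16 = 8.0000
Lower = data[8] = 44, Upper = data[9] = 54
P50 = 44 + 0*(10) = 44.0000

P50 = 44.0000


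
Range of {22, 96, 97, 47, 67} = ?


Max = 97, Min = 22
Range = 97 - 22 = 75

Range = 75


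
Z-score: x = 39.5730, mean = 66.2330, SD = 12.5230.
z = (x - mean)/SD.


z = (39.5730 - 66.2330)/12.5230
= -26.6600/12.5230
= -2.1289

z = -2.1289


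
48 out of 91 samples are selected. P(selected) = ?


P = 48/91 = 0.5275

P = 0.5275


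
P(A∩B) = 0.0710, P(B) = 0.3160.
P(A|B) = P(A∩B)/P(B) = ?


P(A|B) = 0.0710/0.3160 = 0.2247

P(A|B) = 0.2247


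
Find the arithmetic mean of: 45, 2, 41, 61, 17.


Sum = 45 + 2 + 41 + 61 + 17 = 166
n = 5
Mean = 166/5 = 33.2000

Mean = 33.2000


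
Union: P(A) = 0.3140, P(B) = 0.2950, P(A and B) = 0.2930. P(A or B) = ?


P(A∪B) = 0.3140 + 0.2950 - 0.2930
= 0.6090 - 0.2930
= 0.3160

P(A∪B) = 0.3160


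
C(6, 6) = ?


C(6,6) = 6!/(6! × 0!)
= 720/(720 × 1)
= 1

C(6,6) = 1


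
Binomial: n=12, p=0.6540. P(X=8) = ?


C(12,8) = 495
p^8 = 0.033467
(1-p)^4 = 0.014332
P = 495 * 0.033467 * 0.014332 = 0.2374

P(X=8) = 0.2374


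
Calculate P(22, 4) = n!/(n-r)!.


P(22,4) = 22!/18!
= 1124000727777607680000/6402373705728000
= 175560

P(22,4) = 175560


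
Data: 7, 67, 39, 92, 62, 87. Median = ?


Sorted: 7, 39, 62, 67, 87, 92
n = 6 (even)
Middle values: 62 and 67
Median = (62+67)/2 = 64.5000

Median = 64.5000


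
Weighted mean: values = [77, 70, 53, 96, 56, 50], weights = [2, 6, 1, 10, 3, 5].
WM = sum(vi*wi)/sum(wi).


Numerator = 77*2 + 70*6 + 53*1 + 96*10 + 56*3 + 50*5 = 2005
Denominator = 2 + 6 + 1 + 10 + 3 + 5 = 27
WM = 2005/27 = 74.2593

WM = 74.2593


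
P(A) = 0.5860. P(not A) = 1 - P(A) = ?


P(not A) = 1 - 0.5860 = 0.4140

P(not A) = 0.4140


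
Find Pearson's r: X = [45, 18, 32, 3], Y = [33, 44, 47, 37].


Mean X = 24.5000, Mean Y = 40.2500
SD X = 15.660460, SD Y = 5.539630
Cov = -13.125000
r = -13.125000/(15.660460*5.539630) = -0.1513

r = -0.1513


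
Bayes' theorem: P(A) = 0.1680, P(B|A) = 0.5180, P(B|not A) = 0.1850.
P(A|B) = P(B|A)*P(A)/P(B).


P(B) = P(B|A)*P(A) + P(B|A')*P(A')
= 0.5180*0.1680 + 0.1850*0.8320
= 0.087024 + 0.153920 = 0.240944
P(A|B) = 0.087024/0.240944 = 0.3612

P(A|B) = 0.3612


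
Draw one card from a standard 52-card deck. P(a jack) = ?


4 jacks in 52 cards
P = 4/52 = 0.0769

P = 0.0769


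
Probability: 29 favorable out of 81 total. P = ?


P = 29/81 = 0.3580

P = 0.3580


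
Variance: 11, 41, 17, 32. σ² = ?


Mean = 25.2500
Squared deviations: 203.0625, 248.0625, 68.0625, 45.5625
Sum = 564.7500
Variance = 564.7500/4 = 141.1875

Variance = 141.1875


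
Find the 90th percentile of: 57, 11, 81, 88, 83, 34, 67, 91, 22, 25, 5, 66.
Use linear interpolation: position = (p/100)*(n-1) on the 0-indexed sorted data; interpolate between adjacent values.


Sorted: 5, 11, 22, 25, 34, 57, 66, 67, 81, 83, 88, 91
n = 12
Index = 90/100 * 11 = 9.9000
Lower = data[9] = 83, Upper = data[10] = 88
P90 = 83 + 0.9000*(5) = 87.5000

P90 = 87.5000


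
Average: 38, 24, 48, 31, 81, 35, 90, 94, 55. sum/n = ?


Sum = 38 + 24 + 48 + 31 + 81 + 35 + 90 + 94 + 55 = 496
n = 9
Mean = 496/9 = 55.1111

Mean = 55.1111


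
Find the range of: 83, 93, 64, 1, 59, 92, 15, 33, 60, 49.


Max = 93, Min = 1
Range = 93 - 1 = 92

Range = 92


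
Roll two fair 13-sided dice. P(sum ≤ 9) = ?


Total outcomes = 13×13 = 169
Favorable (sum ≤ 9): 36
P = 36/169 = 0.2130

P = 0.2130


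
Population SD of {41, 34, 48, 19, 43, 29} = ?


Mean = 35.6667
Variance = 93.2222
SD = sqrt(93.2222) = 9.6552

SD = 9.6552


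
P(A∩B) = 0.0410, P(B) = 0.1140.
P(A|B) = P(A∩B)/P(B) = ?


P(A|B) = 0.0410/0.1140 = 0.3596

P(A|B) = 0.3596


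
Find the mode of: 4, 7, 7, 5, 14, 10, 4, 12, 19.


Frequencies: 4:2, 5:1, 7:2, 10:1, 12:1, 14:1, 19:1
Max frequency = 2
Mode = 4, 7

Mode = 4, 7


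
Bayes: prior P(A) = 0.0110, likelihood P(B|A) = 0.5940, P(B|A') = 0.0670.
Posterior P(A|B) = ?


P(B) = P(B|A)*P(A) + P(B|A')*P(A')
= 0.5940*0.0110 + 0.0670*0.9890
= 0.006534 + 0.066263 = 0.072797
P(A|B) = 0.006534/0.072797 = 0.0898

P(A|B) = 0.0898


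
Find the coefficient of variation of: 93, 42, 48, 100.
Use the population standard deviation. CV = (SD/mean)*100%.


Mean = 70.7500
SD = 25.9555
CV = (25.9555/70.7500)*100 = 36.6862%

CV = 36.6862%


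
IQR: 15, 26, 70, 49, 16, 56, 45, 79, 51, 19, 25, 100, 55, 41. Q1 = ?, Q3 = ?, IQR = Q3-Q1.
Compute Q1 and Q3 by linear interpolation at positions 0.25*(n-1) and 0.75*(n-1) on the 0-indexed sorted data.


Sorted: 15, 16, 19, 25, 26, 41, 45, 49, 51, 55, 56, 70, 79, 100
Q1 (25th %ile) = 25.2500
Q3 (75th %ile) = 55.7500
IQR = 55.7500 - 25.2500 = 30.5000

IQR = 30.5000


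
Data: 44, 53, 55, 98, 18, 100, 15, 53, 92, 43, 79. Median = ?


Sorted: 15, 18, 43, 44, 53, 53, 55, 79, 92, 98, 100
n = 11 (odd)
Middle value = 53

Median = 53


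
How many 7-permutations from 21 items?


P(21,7) = 21!/14!
= 51090942171709440000/87178291200
= 586051200

P(21,7) = 586051200


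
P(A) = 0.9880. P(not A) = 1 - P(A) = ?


P(not A) = 1 - 0.9880 = 0.0120

P(not A) = 0.0120


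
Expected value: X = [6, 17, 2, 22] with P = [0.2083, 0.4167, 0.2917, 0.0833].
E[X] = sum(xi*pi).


E[X] = 6*0.2083 + 17*0.4167 + 2*0.2917 + 22*0.0833
= 1.2498 + 7.0839 + 0.5834 + 1.8326
= 10.7497

E[X] = 10.7497


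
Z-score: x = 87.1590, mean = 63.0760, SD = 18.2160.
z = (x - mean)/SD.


z = (87.1590 - 63.0760)/18.2160
= 24.0830/18.2160
= 1.3221

z = 1.3221


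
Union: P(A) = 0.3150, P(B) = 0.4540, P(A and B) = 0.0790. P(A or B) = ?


P(A∪B) = 0.3150 + 0.4540 - 0.0790
= 0.7690 - 0.0790
= 0.6900

P(A∪B) = 0.6900


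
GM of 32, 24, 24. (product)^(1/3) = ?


Product = 32 × 24 × 24 = 18432
GM = 18432^(1/3) = 26.4154

GM = 26.4154


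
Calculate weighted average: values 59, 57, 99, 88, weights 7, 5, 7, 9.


Numerator = 59*7 + 57*5 + 99*7 + 88*9 = 2183
Denominator = 7 + 5 + 7 + 9 = 28
WM = 2183/28 = 77.9643

WM = 77.9643


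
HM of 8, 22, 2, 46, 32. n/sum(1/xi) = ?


Sum of reciprocals = 1/8 + 1/22 + 1/2 + 1/46 + 1/32 = 0.723444
HM = 5/0.723444 = 6.9114

HM = 6.9114


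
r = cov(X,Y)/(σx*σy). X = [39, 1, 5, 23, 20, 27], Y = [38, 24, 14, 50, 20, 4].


Mean X = 19.1667, Mean Y = 25.0000
SD X = 12.915323, SD Y = 15.176737
Cov = 59.833333
r = 59.833333/(12.915323*15.176737) = 0.3053

r = 0.3053


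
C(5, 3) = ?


C(5,3) = 5!/(3! × 2!)
= 120/(6 × 2)
= 10

C(5,3) = 10


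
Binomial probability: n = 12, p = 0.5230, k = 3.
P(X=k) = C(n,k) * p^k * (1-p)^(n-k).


C(12,3) = 220
p^3 = 0.143056
(1-p)^9 = 0.001278
P = 220 * 0.143056 * 0.001278 = 0.0402

P(X=3) = 0.0402


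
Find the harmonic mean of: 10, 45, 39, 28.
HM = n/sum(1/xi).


Sum of reciprocals = 1/10 + 1/45 + 1/39 + 1/28 = 0.183578
HM = 4/0.183578 = 21.7892

HM = 21.7892


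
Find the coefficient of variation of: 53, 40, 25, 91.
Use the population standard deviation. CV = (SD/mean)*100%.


Mean = 52.2500
SD = 24.4681
CV = (24.4681/52.2500)*100 = 46.8289%

CV = 46.8289%


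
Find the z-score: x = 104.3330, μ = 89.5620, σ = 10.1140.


z = (104.3330 - 89.5620)/10.1140
= 14.7710/10.1140
= 1.4605

z = 1.4605


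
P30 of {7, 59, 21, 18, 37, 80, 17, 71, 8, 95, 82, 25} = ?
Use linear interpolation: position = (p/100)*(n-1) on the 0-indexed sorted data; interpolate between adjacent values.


Sorted: 7, 8, 17, 18, 21, 25, 37, 59, 71, 80, 82, 95
n = 12
Index = 30/100 * 11 = 3.3000
Lower = data[3] = 18, Upper = data[4] = 21
P30 = 18 + 0.3000*(3) = 18.9000

P30 = 18.9000


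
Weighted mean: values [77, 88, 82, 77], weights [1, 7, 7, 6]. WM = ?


Numerator = 77*1 + 88*7 + 82*7 + 77*6 = 1729
Denominator = 1 + 7 + 7 + 6 = 21
WM = 1729/21 = 82.3333

WM = 82.3333


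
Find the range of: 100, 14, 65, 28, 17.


Max = 100, Min = 14
Range = 100 - 14 = 86

Range = 86


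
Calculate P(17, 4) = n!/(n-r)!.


P(17,4) = 17!/13!
= 355687428096000/6227020800
= 57120

P(17,4) = 57120


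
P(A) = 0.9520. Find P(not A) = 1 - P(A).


P(not A) = 1 - 0.9520 = 0.0480

P(not A) = 0.0480


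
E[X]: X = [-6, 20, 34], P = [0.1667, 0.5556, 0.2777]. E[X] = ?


E[X] = -6*0.1667 + 20*0.5556 + 34*0.2777
= -1.0002 + 11.1120 + 9.4418
= 19.5536

E[X] = 19.5536


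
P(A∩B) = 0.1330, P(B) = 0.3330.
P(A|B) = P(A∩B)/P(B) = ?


P(A|B) = 0.1330/0.3330 = 0.3994

P(A|B) = 0.3994


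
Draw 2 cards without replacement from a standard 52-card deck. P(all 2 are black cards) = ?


P(all black cards) = (26/52) × (25/51)
= 0.2451

P = 0.2451


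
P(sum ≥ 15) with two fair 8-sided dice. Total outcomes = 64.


Total outcomes = 8×8 = 64
Favorable (sum ≥ 15): 3
P = 3/64 = 0.0469

P = 0.0469


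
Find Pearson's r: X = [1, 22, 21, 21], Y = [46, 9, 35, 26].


Mean X = 16.2500, Mean Y = 29.0000
SD X = 8.814051, SD Y = 13.546217
Cov = -90.000000
r = -90.000000/(8.814051*13.546217) = -0.7538

r = -0.7538


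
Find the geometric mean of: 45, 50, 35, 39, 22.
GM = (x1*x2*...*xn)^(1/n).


Product = 45 × 50 × 35 × 39 × 22 = 67567500
GM = 67567500^(1/5) = 36.8085

GM = 36.8085


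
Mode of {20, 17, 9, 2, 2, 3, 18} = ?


Frequencies: 2:2, 3:1, 9:1, 17:1, 18:1, 20:1
Max frequency = 2
Mode = 2

Mode = 2


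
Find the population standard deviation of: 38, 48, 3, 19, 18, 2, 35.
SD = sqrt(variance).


Mean = 23.2857
Variance = 267.9184
SD = sqrt(267.9184) = 16.3682

SD = 16.3682


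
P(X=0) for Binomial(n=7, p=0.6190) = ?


C(7,0) = 1
p^0 = 1.000000
(1-p)^7 = 0.001165
P = 1 * 1.000000 * 0.001165 = 0.0012

P(X=0) = 0.0012


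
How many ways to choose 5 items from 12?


C(12,5) = 12!/(5! × 7!)
= 479001600/(120 × 5040)
= 792

C(12,5) = 792


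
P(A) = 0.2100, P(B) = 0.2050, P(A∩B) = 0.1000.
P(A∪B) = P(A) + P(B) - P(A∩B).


P(A∪B) = 0.2100 + 0.2050 - 0.1000
= 0.4150 - 0.1000
= 0.3150

P(A∪B) = 0.3150


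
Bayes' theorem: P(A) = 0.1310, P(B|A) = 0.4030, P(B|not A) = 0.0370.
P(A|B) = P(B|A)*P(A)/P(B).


P(B) = P(B|A)*P(A) + P(B|A')*P(A')
= 0.4030*0.1310 + 0.0370*0.8690
= 0.052793 + 0.032153 = 0.084946
P(A|B) = 0.052793/0.084946 = 0.6215

P(A|B) = 0.6215


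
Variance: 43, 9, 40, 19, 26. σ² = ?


Mean = 27.4000
Squared deviations: 243.3600, 338.5600, 158.7600, 70.5600, 1.9600
Sum = 813.2000
Variance = 813.2000/5 = 162.6400

Variance = 162.6400


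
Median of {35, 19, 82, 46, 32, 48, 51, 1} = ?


Sorted: 1, 19, 32, 35, 46, 48, 51, 82
n = 8 (even)
Middle values: 35 and 46
Median = (35+46)/2 = 40.5000

Median = 40.5000


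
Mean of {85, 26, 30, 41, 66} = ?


Sum = 85 + 26 + 30 + 41 + 66 = 248
n = 5
Mean = 248/5 = 49.6000

Mean = 49.6000


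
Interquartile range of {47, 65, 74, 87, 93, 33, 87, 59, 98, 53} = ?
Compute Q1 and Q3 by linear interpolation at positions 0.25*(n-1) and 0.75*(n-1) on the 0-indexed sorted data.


Sorted: 33, 47, 53, 59, 65, 74, 87, 87, 93, 98
Q1 (25th %ile) = 54.5000
Q3 (75th %ile) = 87.0000
IQR = 87.0000 - 54.5000 = 32.5000

IQR = 32.5000


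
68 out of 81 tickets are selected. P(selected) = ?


P = 68/81 = 0.8395

P = 0.8395


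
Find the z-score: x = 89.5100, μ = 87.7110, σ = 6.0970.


z = (89.5100 - 87.7110)/6.0970
= 1.7990/6.0970
= 0.2951

z = 0.2951


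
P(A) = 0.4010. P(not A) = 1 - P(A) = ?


P(not A) = 1 - 0.4010 = 0.5990

P(not A) = 0.5990


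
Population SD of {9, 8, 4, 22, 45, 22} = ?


Mean = 18.3333
Variance = 189.5556
SD = sqrt(189.5556) = 13.7679

SD = 13.7679


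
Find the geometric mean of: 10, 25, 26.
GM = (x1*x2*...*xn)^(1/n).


Product = 10 × 25 × 26 = 6500
GM = 6500^(1/3) = 18.6626

GM = 18.6626


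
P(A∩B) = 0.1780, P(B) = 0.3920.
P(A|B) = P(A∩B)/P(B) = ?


P(A|B) = 0.1780/0.3920 = 0.4541

P(A|B) = 0.4541


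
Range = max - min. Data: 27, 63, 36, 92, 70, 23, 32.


Max = 92, Min = 23
Range = 92 - 23 = 69

Range = 69


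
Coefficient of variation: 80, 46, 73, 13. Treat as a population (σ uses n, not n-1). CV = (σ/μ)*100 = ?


Mean = 53.0000
SD = 26.3534
CV = (26.3534/53.0000)*100 = 49.7233%

CV = 49.7233%


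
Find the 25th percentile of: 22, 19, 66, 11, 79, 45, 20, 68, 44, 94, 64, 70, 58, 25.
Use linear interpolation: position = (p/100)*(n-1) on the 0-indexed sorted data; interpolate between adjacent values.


Sorted: 11, 19, 20, 22, 25, 44, 45, 58, 64, 66, 68, 70, 79, 94
n = 14
Index = 25/100 * 13 = 3.2500
Lower = data[3] = 22, Upper = data[4] = 25
P25 = 22 + 0.2500*(3) = 22.7500

P25 = 22.7500


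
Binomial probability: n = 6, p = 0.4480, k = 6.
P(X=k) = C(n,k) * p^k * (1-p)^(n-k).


C(6,6) = 1
p^6 = 0.008085
(1-p)^0 = 1.000000
P = 1 * 0.008085 * 1.000000 = 0.0081

P(X=6) = 0.0081


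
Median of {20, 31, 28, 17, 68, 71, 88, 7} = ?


Sorted: 7, 17, 20, 28, 31, 68, 71, 88
n = 8 (even)
Middle values: 28 and 31
Median = (28+31)/2 = 29.5000

Median = 29.5000


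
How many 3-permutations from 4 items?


P(4,3) = 4!/1!
= 24/1
= 24

P(4,3) = 24


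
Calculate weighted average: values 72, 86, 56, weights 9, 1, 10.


Numerator = 72*9 + 86*1 + 56*10 = 1294
Denominator = 9 + 1 + 10 = 20
WM = 1294/20 = 64.7000

WM = 64.7000


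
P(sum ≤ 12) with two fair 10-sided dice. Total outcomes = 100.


Total outcomes = 10×10 = 100
Favorable (sum ≤ 12): 64
P = 64/100 = 0.6400

P = 0.6400


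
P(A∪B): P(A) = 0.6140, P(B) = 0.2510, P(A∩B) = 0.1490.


P(A∪B) = 0.6140 + 0.2510 - 0.1490
= 0.8650 - 0.1490
= 0.7160

P(A∪B) = 0.7160


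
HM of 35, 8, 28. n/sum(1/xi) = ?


Sum of reciprocals = 1/35 + 1/8 + 1/28 = 0.189286
HM = 3/0.189286 = 15.8491

HM = 15.8491


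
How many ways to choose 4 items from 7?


C(7,4) = 7!/(4! × 3!)
= 5040/(24 × 6)
= 35

C(7,4) = 35


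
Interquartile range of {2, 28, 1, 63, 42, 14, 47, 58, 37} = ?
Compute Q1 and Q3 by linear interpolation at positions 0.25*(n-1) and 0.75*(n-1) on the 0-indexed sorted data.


Sorted: 1, 2, 14, 28, 37, 42, 47, 58, 63
Q1 (25th %ile) = 14.0000
Q3 (75th %ile) = 47.0000
IQR = 47.0000 - 14.0000 = 33.0000

IQR = 33.0000


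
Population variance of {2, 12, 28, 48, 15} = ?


Mean = 21.0000
Squared deviations: 361.0000, 81.0000, 49.0000, 729.0000, 36.0000
Sum = 1256.0000
Variance = 1256.0000/5 = 251.2000

Variance = 251.2000


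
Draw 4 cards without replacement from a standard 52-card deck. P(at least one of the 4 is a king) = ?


P(at least one) = 1 - P(none)
P(none) = (48/52) × (47/51) × (46/50) × (45/49) = 0.718737
P(at least one) = 1 - 0.718737 = 0.2813

P = 0.2813


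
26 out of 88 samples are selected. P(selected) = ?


P = 26/88 = 0.2955

P = 0.2955


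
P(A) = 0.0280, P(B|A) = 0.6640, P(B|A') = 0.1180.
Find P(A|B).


P(B) = P(B|A)*P(A) + P(B|A')*P(A')
= 0.6640*0.0280 + 0.1180*0.9720
= 0.018592 + 0.114696 = 0.133288
P(A|B) = 0.018592/0.133288 = 0.1395

P(A|B) = 0.1395


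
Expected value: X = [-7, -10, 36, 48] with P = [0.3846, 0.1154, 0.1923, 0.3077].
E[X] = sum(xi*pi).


E[X] = -7*0.3846 - 10*0.1154 + 36*0.1923 + 48*0.3077
= -2.6922 - 1.1540 + 6.9228 + 14.7696
= 17.8462

E[X] = 17.8462


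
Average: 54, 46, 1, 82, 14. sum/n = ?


Sum = 54 + 46 + 1 + 82 + 14 = 197
n = 5
Mean = 197/5 = 39.4000

Mean = 39.4000


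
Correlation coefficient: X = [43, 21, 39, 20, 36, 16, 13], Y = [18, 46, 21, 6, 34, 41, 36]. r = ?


Mean X = 26.8571, Mean Y = 28.8571
SD X = 11.230425, SD Y = 13.206368
Cov = -56.877551
r = -56.877551/(11.230425*13.206368) = -0.3835

r = -0.3835


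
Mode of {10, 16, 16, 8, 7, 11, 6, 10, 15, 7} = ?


Frequencies: 6:1, 7:2, 8:1, 10:2, 11:1, 15:1, 16:2
Max frequency = 2
Mode = 7, 10, 16

Mode = 7, 10, 16


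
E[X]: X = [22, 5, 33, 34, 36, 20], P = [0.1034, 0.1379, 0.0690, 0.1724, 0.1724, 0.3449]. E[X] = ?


E[X] = 22*0.1034 + 5*0.1379 + 33*0.0690 + 34*0.1724 + 36*0.1724 + 20*0.3449
= 2.2748 + 0.6895 + 2.2770 + 5.8616 + 6.2064 + 6.8980
= 24.2073

E[X] = 24.2073


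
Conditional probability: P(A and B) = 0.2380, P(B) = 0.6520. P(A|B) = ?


P(A|B) = 0.2380/0.6520 = 0.3650

P(A|B) = 0.3650


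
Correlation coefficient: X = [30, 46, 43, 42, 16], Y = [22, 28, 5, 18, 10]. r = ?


Mean X = 35.4000, Mean Y = 16.6000
SD X = 11.128342, SD Y = 8.236504
Cov = 28.160000
r = 28.160000/(11.128342*8.236504) = 0.3072

r = 0.3072


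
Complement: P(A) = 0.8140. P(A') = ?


P(not A) = 1 - 0.8140 = 0.1860

P(not A) = 0.1860


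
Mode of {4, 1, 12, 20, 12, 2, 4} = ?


Frequencies: 1:1, 2:1, 4:2, 12:2, 20:1
Max frequency = 2
Mode = 4, 12

Mode = 4, 12


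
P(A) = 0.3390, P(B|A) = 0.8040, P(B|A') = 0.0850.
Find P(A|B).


P(B) = P(B|A)*P(A) + P(B|A')*P(A')
= 0.8040*0.3390 + 0.0850*0.6610
= 0.272556 + 0.056185 = 0.328741
P(A|B) = 0.272556/0.328741 = 0.8291

P(A|B) = 0.8291


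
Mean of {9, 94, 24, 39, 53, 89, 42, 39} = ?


Sum = 9 + 94 + 24 + 39 + 53 + 89 + 42 + 39 = 389
n = 8
Mean = 389/8 = 48.6250

Mean = 48.6250


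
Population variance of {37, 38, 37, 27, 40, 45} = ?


Mean = 37.3333
Squared deviations: 0.1111, 0.4444, 0.1111, 106.7778, 7.1111, 58.7778
Sum = 173.3333
Variance = 173.3333/6 = 28.8889

Variance = 28.8889


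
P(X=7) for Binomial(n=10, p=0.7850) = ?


C(10,7) = 120
p^7 = 0.183691
(1-p)^3 = 0.009938
P = 120 * 0.183691 * 0.009938 = 0.2191

P(X=7) = 0.2191


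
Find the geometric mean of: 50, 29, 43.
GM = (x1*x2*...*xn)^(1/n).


Product = 50 × 29 × 43 = 62350
GM = 62350^(1/3) = 39.6533

GM = 39.6533


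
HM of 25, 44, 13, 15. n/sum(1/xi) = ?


Sum of reciprocals = 1/25 + 1/44 + 1/13 + 1/15 = 0.206317
HM = 4/0.206317 = 19.3876

HM = 19.3876


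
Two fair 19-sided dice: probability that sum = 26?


Total outcomes = 19×19 = 361
Favorable (sum = 26): 13
P = 13/361 = 0.0360

P = 0.0360


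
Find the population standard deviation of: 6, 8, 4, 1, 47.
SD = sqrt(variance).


Mean = 13.2000
Variance = 290.9600
SD = sqrt(290.9600) = 17.0575

SD = 17.0575


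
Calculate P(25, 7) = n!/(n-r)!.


P(25,7) = 25!/18!
= 15511210043330985984000000/6402373705728000
= 2422728000

P(25,7) = 2422728000


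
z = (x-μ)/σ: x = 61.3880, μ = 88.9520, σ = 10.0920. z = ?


z = (61.3880 - 88.9520)/10.0920
= -27.5640/10.0920
= -2.7313

z = -2.7313


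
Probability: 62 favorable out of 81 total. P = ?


P = 62/81 = 0.7654

P = 0.7654


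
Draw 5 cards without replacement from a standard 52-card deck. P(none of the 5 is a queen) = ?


P(no queens) = (48/52) × (47/51) × (46/50) × (45/49) × (44/48)
= 0.6588

P = 0.6588


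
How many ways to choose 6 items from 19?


C(19,6) = 19!/(6! × 13!)
= 121645100408832000/(720 × 6227020800)
= 27132

C(19,6) = 27132


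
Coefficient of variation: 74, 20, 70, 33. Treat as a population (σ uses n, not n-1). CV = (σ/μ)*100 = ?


Mean = 49.2500
SD = 23.2527
CV = (23.2527/49.2500)*100 = 47.2136%

CV = 47.2136%


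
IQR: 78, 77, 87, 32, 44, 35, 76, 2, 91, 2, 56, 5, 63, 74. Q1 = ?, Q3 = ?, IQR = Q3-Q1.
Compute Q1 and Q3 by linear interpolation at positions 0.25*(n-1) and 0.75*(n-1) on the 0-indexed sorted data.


Sorted: 2, 2, 5, 32, 35, 44, 56, 63, 74, 76, 77, 78, 87, 91
Q1 (25th %ile) = 32.7500
Q3 (75th %ile) = 76.7500
IQR = 76.7500 - 32.7500 = 44.0000

IQR = 44.0000


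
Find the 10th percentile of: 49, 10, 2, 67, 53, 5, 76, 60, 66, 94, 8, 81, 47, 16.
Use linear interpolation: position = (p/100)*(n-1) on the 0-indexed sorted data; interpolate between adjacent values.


Sorted: 2, 5, 8, 10, 16, 47, 49, 53, 60, 66, 67, 76, 81, 94
n = 14
Index = 10/100 * 13 = 1.3000
Lower = data[1] = 5, Upper = data[2] = 8
P10 = 5 + 0.3000*(3) = 5.9000

P10 = 5.9000


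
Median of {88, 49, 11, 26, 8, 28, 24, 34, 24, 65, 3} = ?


Sorted: 3, 8, 11, 24, 24, 26, 28, 34, 49, 65, 88
n = 11 (odd)
Middle value = 26

Median = 26


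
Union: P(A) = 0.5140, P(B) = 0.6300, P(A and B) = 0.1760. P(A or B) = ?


P(A∪B) = 0.5140 + 0.6300 - 0.1760
= 1.1440 - 0.1760
= 0.9680

P(A∪B) = 0.9680


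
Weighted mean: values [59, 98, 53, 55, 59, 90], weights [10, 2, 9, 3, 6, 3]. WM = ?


Numerator = 59*10 + 98*2 + 53*9 + 55*3 + 59*6 + 90*3 = 2052
Denominator = 10 + 2 + 9 + 3 + 6 + 3 = 33
WM = 2052/33 = 62.1818

WM = 62.1818


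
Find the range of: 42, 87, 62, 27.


Max = 87, Min = 27
Range = 87 - 27 = 60

Range = 60


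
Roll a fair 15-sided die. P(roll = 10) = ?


Favorable outcomes (roll = 10): 1
Total outcomes = 15
P = 1/15 = 0.0667

P = 0.0667


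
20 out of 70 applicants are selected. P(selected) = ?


P = 20/70 = 0.2857

P = 0.2857


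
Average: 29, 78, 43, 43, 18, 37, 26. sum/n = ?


Sum = 29 + 78 + 43 + 43 + 18 + 37 + 26 = 274
n = 7
Mean = 274/7 = 39.1429

Mean = 39.1429


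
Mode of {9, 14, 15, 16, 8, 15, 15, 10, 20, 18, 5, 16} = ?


Frequencies: 5:1, 8:1, 9:1, 10:1, 14:1, 15:3, 16:2, 18:1, 20:1
Max frequency = 3
Mode = 15

Mode = 15


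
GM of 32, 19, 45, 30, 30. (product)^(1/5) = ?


Product = 32 × 19 × 45 × 30 × 30 = 24624000
GM = 24624000^(1/5) = 30.0796

GM = 30.0796


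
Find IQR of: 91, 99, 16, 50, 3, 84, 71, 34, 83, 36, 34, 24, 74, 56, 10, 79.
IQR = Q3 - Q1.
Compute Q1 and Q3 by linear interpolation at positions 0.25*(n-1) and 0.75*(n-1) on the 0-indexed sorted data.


Sorted: 3, 10, 16, 24, 34, 34, 36, 50, 56, 71, 74, 79, 83, 84, 91, 99
Q1 (25th %ile) = 31.5000
Q3 (75th %ile) = 80.0000
IQR = 80.0000 - 31.5000 = 48.5000

IQR = 48.5000


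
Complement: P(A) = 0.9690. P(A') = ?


P(not A) = 1 - 0.9690 = 0.0310

P(not A) = 0.0310


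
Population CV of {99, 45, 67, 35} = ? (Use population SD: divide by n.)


Mean = 61.5000
SD = 24.5510
CV = (24.5510/61.5000)*100 = 39.9203%

CV = 39.9203%


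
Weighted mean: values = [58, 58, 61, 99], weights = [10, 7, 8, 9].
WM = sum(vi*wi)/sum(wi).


Numerator = 58*10 + 58*7 + 61*8 + 99*9 = 2365
Denominator = 10 + 7 + 8 + 9 = 34
WM = 2365/34 = 69.5588

WM = 69.5588


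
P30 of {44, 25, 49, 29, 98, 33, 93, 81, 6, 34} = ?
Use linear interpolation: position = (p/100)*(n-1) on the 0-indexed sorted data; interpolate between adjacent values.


Sorted: 6, 25, 29, 33, 34, 44, 49, 81, 93, 98
n = 10
Index = 30/100 * 9 = 2.7000
Lower = data[2] = 29, Upper = data[3] = 33
P30 = 29 + 0.7000*(4) = 31.8000

P30 = 31.8000


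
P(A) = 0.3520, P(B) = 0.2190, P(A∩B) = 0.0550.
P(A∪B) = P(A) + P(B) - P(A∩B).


P(A∪B) = 0.3520 + 0.2190 - 0.0550
= 0.5710 - 0.0550
= 0.5160

P(A∪B) = 0.5160


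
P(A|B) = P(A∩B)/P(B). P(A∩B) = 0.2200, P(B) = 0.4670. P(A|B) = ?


P(A|B) = 0.2200/0.4670 = 0.4711

P(A|B) = 0.4711


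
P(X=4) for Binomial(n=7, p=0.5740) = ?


C(7,4) = 35
p^4 = 0.108554
(1-p)^3 = 0.077309
P = 35 * 0.108554 * 0.077309 = 0.2937

P(X=4) = 0.2937


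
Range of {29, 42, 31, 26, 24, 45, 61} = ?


Max = 61, Min = 24
Range = 61 - 24 = 37

Range = 37


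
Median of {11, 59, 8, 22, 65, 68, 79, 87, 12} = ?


Sorted: 8, 11, 12, 22, 59, 65, 68, 79, 87
n = 9 (odd)
Middle value = 59

Median = 59


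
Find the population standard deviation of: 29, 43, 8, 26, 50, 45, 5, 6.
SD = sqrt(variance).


Mean = 26.5000
Variance = 299.7500
SD = sqrt(299.7500) = 17.3133

SD = 17.3133


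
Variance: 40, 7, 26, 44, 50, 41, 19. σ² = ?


Mean = 32.4286
Squared deviations: 57.3265, 646.6122, 41.3265, 133.8980, 308.7551, 73.4694, 180.3265
Sum = 1441.7143
Variance = 1441.7143/7 = 205.9592

Variance = 205.9592


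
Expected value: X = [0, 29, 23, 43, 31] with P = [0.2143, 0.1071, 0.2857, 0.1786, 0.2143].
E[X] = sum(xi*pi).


E[X] = 0*0.2143 + 29*0.1071 + 23*0.2857 + 43*0.1786 + 31*0.2143
= 0 + 3.1059 + 6.5711 + 7.6798 + 6.6433
= 24.0001

E[X] = 24.0001


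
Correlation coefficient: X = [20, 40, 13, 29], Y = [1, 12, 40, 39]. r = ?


Mean X = 25.5000, Mean Y = 23.0000
SD X = 10.111874, SD Y = 16.955825
Cov = -48.750000
r = -48.750000/(10.111874*16.955825) = -0.2843

r = -0.2843


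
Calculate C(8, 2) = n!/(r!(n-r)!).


C(8,2) = 8!/(2! × 6!)
= 40320/(2 × 720)
= 28

C(8,2) = 28


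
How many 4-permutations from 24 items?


P(24,4) = 24!/20!
= 620448401733239439360000/2432902008176640000
= 255024

P(24,4) = 255024


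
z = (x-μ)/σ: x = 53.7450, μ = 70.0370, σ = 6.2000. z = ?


z = (53.7450 - 70.0370)/6.2000
= -16.2920/6.2000
= -2.6277

z = -2.6277


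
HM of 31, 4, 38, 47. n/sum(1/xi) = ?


Sum of reciprocals = 1/31 + 1/4 + 1/38 + 1/47 = 0.329850
HM = 4/0.329850 = 12.1267

HM = 12.1267


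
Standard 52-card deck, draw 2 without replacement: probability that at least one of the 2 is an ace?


P(at least one) = 1 - P(none)
P(none) = (48/52) × (47/51) = 0.850679
P(at least one) = 1 - 0.850679 = 0.1493

P = 0.1493


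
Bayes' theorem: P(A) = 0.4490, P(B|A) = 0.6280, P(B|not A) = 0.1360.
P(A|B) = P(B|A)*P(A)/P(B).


P(B) = P(B|A)*P(A) + P(B|A')*P(A')
= 0.6280*0.4490 + 0.1360*0.5510
= 0.281972 + 0.074936 = 0.356908
P(A|B) = 0.281972/0.356908 = 0.7900

P(A|B) = 0.7900


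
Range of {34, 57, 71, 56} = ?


Max = 71, Min = 34
Range = 71 - 34 = 37

Range = 37


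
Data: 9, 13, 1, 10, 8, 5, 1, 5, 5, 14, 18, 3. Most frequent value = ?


Frequencies: 1:2, 3:1, 5:3, 8:1, 9:1, 10:1, 13:1, 14:1, 18:1
Max frequency = 3
Mode = 5

Mode = 5


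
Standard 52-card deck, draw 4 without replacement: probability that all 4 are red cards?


P(all red cards) = (26/52) × (25/51) × (24/50) × (23/49)
= 0.0552

P = 0.0552


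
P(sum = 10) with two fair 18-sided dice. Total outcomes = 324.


Total outcomes = 18×18 = 324
Favorable (sum = 10): 9
P = 9/324 = 0.0278

P = 0.0278


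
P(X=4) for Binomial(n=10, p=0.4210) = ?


C(10,4) = 210
p^4 = 0.031414
(1-p)^6 = 0.037677
P = 210 * 0.031414 * 0.037677 = 0.2486

P(X=4) = 0.2486


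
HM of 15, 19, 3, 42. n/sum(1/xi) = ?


Sum of reciprocals = 1/15 + 1/19 + 1/3 + 1/42 = 0.476441
HM = 4/0.476441 = 8.3956

HM = 8.3956


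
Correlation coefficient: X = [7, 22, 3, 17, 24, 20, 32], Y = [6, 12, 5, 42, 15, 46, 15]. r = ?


Mean X = 17.8571, Mean Y = 20.1429
SD X = 9.249379, SD Y = 15.560284
Cov = 39.591837
r = 39.591837/(9.249379*15.560284) = 0.2751

r = 0.2751


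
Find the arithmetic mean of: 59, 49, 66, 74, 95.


Sum = 59 + 49 + 66 + 74 + 95 = 343
n = 5
Mean = 343/5 = 68.6000

Mean = 68.6000


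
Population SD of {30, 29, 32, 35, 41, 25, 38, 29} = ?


Mean = 32.3750
Variance = 24.4844
SD = sqrt(24.4844) = 4.9482

SD = 4.9482


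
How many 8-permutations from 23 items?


P(23,8) = 23!/15!
= 25852016738884976640000/1307674368000
= 19769460480

P(23,8) = 19769460480


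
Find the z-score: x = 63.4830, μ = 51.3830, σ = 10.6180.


z = (63.4830 - 51.3830)/10.6180
= 12.1000/10.6180
= 1.1396

z = 1.1396


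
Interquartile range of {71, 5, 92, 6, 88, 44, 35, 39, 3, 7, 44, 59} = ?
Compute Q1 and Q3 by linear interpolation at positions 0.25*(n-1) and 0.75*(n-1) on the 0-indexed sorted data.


Sorted: 3, 5, 6, 7, 35, 39, 44, 44, 59, 71, 88, 92
Q1 (25th %ile) = 6.7500
Q3 (75th %ile) = 62.0000
IQR = 62.0000 - 6.7500 = 55.2500

IQR = 55.2500


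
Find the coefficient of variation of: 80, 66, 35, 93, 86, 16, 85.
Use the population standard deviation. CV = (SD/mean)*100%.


Mean = 65.8571
SD = 27.1158
CV = (27.1158/65.8571)*100 = 41.1736%

CV = 41.1736%


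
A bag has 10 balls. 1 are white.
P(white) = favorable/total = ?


P = 1/10 = 0.1000

P = 0.1000


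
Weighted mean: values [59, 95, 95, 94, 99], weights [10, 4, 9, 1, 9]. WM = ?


Numerator = 59*10 + 95*4 + 95*9 + 94*1 + 99*9 = 2810
Denominator = 10 + 4 + 9 + 1 + 9 = 33
WM = 2810/33 = 85.1515

WM = 85.1515


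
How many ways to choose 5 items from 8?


C(8,5) = 8!/(5! × 3!)
= 40320/(120 × 6)
= 56

C(8,5) = 56


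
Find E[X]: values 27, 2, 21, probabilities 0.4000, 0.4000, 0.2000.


E[X] = 27*0.4000 + 2*0.4000 + 21*0.2000
= 10.8000 + 0.8000 + 4.2000
= 15.8000

E[X] = 15.8000


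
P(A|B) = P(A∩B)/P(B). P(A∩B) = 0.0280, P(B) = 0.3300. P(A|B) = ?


P(A|B) = 0.0280/0.3300 = 0.0848

P(A|B) = 0.0848


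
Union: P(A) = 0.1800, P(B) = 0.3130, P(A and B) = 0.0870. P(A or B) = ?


P(A∪B) = 0.1800 + 0.3130 - 0.0870
= 0.4930 - 0.0870
= 0.4060

P(A∪B) = 0.4060


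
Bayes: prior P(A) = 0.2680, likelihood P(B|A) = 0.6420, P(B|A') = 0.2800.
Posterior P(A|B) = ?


P(B) = P(B|A)*P(A) + P(B|A')*P(A')
= 0.6420*0.2680 + 0.2800*0.7320
= 0.172056 + 0.204960 = 0.377016
P(A|B) = 0.172056/0.377016 = 0.4564

P(A|B) = 0.4564


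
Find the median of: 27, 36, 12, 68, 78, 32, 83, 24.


Sorted: 12, 24, 27, 32, 36, 68, 78, 83
n = 8 (even)
Middle values: 32 and 36
Median = (32+36)/2 = 34.0000

Median = 34.0000


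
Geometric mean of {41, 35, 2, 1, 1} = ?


Product = 41 × 35 × 2 × 1 × 1 = 2870
GM = 2870^(1/5) = 4.9156

GM = 4.9156


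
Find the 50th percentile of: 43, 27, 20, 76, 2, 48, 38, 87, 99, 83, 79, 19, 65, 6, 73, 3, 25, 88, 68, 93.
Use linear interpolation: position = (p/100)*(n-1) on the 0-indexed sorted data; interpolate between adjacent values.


Sorted: 2, 3, 6, 19, 20, 25, 27, 38, 43, 48, 65, 68, 73, 76, 79, 83, 87, 88, 93, 99
n = 20
Index = 50/100 * 19 = 9.5000
Lower = data[9] = 48, Upper = data[10] = 65
P50 = 48 + 0.5000*(17) = 56.5000

P50 = 56.5000


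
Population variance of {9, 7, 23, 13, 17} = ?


Mean = 13.8000
Squared deviations: 23.0400, 46.2400, 84.6400, 0.6400, 10.2400
Sum = 164.8000
Variance = 164.8000/5 = 32.9600

Variance = 32.9600


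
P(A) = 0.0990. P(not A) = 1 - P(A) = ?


P(not A) = 1 - 0.0990 = 0.9010

P(not A) = 0.9010


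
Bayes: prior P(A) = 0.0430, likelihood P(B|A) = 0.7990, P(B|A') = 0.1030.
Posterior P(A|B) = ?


P(B) = P(B|A)*P(A) + P(B|A')*P(A')
= 0.7990*0.0430 + 0.1030*0.9570
= 0.034357 + 0.098571 = 0.132928
P(A|B) = 0.034357/0.132928 = 0.2585

P(A|B) = 0.2585


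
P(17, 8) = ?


P(17,8) = 17!/9!
= 355687428096000/362880
= 980179200

P(17,8) = 980179200


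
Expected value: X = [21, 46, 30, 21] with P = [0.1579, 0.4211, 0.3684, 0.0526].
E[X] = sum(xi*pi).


E[X] = 21*0.1579 + 46*0.4211 + 30*0.3684 + 21*0.0526
= 3.3159 + 19.3706 + 11.0520 + 1.1046
= 34.8431

E[X] = 34.8431


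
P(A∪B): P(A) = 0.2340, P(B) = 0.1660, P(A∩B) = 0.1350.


P(A∪B) = 0.2340 + 0.1660 - 0.1350
= 0.4000 - 0.1350
= 0.2650

P(A∪B) = 0.2650


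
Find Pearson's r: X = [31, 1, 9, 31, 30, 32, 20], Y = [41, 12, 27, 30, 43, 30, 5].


Mean X = 22.0000, Mean Y = 26.8571
SD X = 11.588171, SD Y = 12.977217
Cov = 95.714286
r = 95.714286/(11.588171*12.977217) = 0.6365

r = 0.6365


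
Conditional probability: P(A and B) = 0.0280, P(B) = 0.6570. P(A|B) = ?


P(A|B) = 0.0280/0.6570 = 0.0426

P(A|B) = 0.0426


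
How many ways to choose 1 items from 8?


C(8,1) = 8!/(1! × 7!)
= 40320/(1 × 5040)
= 8

C(8,1) = 8


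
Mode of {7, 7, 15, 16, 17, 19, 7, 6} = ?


Frequencies: 6:1, 7:3, 15:1, 16:1, 17:1, 19:1
Max frequency = 3
Mode = 7

Mode = 7


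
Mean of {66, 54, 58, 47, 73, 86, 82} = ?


Sum = 66 + 54 + 58 + 47 + 73 + 86 + 82 = 466
n = 7
Mean = 466/7 = 66.5714

Mean = 66.5714


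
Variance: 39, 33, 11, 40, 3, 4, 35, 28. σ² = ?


Mean = 24.1250
Squared deviations: 221.2656, 78.7656, 172.2656, 252.0156, 446.2656, 405.0156, 118.2656, 15.0156
Sum = 1708.8750
Variance = 1708.8750/8 = 213.6094

Variance = 213.6094


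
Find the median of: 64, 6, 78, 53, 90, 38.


Sorted: 6, 38, 53, 64, 78, 90
n = 6 (even)
Middle values: 53 and 64
Median = (53+64)/2 = 58.5000

Median = 58.5000


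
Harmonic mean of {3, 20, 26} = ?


Sum of reciprocals = 1/3 + 1/20 + 1/26 = 0.421795
HM = 3/0.421795 = 7.1125

HM = 7.1125


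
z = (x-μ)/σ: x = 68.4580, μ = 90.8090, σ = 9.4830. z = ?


z = (68.4580 - 90.8090)/9.4830
= -22.3510/9.4830
= -2.3570

z = -2.3570


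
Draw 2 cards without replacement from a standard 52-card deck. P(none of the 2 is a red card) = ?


P(no red cards) = (26/52) × (25/51)
= 0.2451

P = 0.2451


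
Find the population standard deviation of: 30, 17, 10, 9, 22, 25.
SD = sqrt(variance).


Mean = 18.8333
Variance = 58.4722
SD = sqrt(58.4722) = 7.6467

SD = 7.6467


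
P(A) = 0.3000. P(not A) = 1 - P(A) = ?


P(not A) = 1 - 0.3000 = 0.7000

P(not A) = 0.7000


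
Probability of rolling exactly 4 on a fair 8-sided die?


Favorable outcomes (roll = 4): 1
Total outcomes = 8
P = 1/8 = 0.1250

P = 0.1250


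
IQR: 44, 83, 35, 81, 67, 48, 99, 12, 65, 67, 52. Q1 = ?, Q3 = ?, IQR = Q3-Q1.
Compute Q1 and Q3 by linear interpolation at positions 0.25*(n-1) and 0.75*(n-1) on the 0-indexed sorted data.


Sorted: 12, 35, 44, 48, 52, 65, 67, 67, 81, 83, 99
Q1 (25th %ile) = 46.0000
Q3 (75th %ile) = 74.0000
IQR = 74.0000 - 46.0000 = 28.0000

IQR = 28.0000


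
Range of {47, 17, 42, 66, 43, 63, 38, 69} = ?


Max = 69, Min = 17
Range = 69 - 17 = 52

Range = 52


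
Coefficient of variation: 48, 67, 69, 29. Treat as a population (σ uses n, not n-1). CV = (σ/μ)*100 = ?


Mean = 53.2500
SD = 16.2231
CV = (16.2231/53.2500)*100 = 30.4658%

CV = 30.4658%


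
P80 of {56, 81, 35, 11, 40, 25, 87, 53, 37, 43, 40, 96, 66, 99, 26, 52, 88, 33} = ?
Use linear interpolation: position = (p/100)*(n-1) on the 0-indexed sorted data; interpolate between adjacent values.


Sorted: 11, 25, 26, 33, 35, 37, 40, 40, 43, 52, 53, 56, 66, 81, 87, 88, 96, 99
n = 18
Index = 80/100 * 17 = 13.6000
Lower = data[13] = 81, Upper = data[14] = 87
P80 = 81 + 0.6000*(6) = 84.6000

P80 = 84.6000


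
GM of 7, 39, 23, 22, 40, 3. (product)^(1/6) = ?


Product = 7 × 39 × 23 × 22 × 40 × 3 = 16576560
GM = 16576560^(1/6) = 15.9679

GM = 15.9679


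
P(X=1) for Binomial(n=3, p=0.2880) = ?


C(3,1) = 3
p^1 = 0.288000
(1-p)^2 = 0.506944
P = 3 * 0.288000 * 0.506944 = 0.4380

P(X=1) = 0.4380


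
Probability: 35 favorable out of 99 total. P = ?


P = 35/99 = 0.3535

P = 0.3535


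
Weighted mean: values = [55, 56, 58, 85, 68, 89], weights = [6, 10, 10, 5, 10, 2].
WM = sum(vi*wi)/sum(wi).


Numerator = 55*6 + 56*10 + 58*10 + 85*5 + 68*10 + 89*2 = 2753
Denominator = 6 + 10 + 10 + 5 + 10 + 2 = 43
WM = 2753/43 = 64.0233

WM = 64.0233


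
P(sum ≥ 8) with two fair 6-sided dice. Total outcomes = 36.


Total outcomes = 6×6 = 36
Favorable (sum ≥ 8): 15
P = 15/36 = 0.4167

P = 0.4167


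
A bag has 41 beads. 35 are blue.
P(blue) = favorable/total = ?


P = 35/41 = 0.8537

P = 0.8537


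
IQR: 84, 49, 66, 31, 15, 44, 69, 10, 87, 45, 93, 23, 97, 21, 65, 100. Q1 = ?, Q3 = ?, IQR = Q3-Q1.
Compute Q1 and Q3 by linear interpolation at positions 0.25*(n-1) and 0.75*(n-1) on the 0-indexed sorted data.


Sorted: 10, 15, 21, 23, 31, 44, 45, 49, 65, 66, 69, 84, 87, 93, 97, 100
Q1 (25th %ile) = 29.0000
Q3 (75th %ile) = 84.7500
IQR = 84.7500 - 29.0000 = 55.7500

IQR = 55.7500


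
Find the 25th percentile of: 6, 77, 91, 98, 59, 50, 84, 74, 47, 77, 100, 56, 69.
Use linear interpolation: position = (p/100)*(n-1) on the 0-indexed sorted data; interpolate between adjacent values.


Sorted: 6, 47, 50, 56, 59, 69, 74, 77, 77, 84, 91, 98, 100
n = 13
Index = 25/100 * 12 = 3.0000
Lower = data[3] = 56, Upper = data[4] = 59
P25 = 56 + 0*(3) = 56.0000

P25 = 56.0000


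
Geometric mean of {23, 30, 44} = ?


Product = 23 × 30 × 44 = 30360
GM = 30360^(1/3) = 31.1961

GM = 31.1961


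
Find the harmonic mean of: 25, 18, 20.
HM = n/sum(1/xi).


Sum of reciprocals = 1/25 + 1/18 + 1/20 = 0.145556
HM = 3/0.145556 = 20.6107

HM = 20.6107


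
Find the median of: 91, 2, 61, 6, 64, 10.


Sorted: 2, 6, 10, 61, 64, 91
n = 6 (even)
Middle values: 10 and 61
Median = (10+61)/2 = 35.5000

Median = 35.5000
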